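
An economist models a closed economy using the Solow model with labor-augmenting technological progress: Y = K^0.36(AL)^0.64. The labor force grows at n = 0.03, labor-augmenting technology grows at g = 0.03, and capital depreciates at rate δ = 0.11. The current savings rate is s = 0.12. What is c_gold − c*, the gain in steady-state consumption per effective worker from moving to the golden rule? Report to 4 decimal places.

Break-even investment rate: n + g + δ = 0.03 + 0.03 + 0.11 = 0.17.
Current steady state (s = 0.12): k* = (0.12/0.17)^(1/0.64) ≈ 0.5803, y* = 0.5803^0.36 ≈ 0.8221, c* = (1−0.12)·0.8221 ≈ 0.7234.
Setting f'(k) = n+g+δ gives 0.36·k^(0.36−1) = 0.17, hence k_gold = (0.36/0.17)^(1/0.64) ≈ 3.2296.
y_gold = 3.2296^0.36 ≈ 1.5251, c_gold = y_gold − 0.17·k_gold ≈ 0.9761.
Gain: Δc = 0.9761 − 0.7234 ≈ 0.2526.

Δc ≈ 0.2526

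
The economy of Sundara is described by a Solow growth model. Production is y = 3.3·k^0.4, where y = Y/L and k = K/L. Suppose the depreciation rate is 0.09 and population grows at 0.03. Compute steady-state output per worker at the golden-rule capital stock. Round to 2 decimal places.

y_gold ≈ 16.32

n + δ = 0.03 + 0.09 = 0.12.
Maximizing c = f(k) − (n+δ)·k gives f'(k) = n+δ, i.e. 0.4·3.3·k^(0.4−1) = 0.12, so k_gold = (0.4·3.3/0.12)^(1/0.6) ≈ 54.4070.
Output: y_gold = 3.3·k_gold^0.4 = 3.3·54.4070^0.4 ≈ 16.3221.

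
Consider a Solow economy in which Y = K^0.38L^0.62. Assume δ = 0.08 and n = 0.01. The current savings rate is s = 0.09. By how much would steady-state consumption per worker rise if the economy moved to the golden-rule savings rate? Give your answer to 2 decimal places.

Δc ≈ 0.59

The effective depreciation rate is n + δ = 0.01 + 0.08 = 0.09.
Current steady state (s = 0.09): k* = (0.09/0.09)^(1/0.62) ≈ 1.0000, y* = 1.0000^0.38 ≈ 1.0000, c* = (1−0.09)·1.0000 ≈ 0.9100.
Setting f'(k) = n+δ gives 0.38·k^(0.38−1) = 0.09, hence k_gold = (0.38/0.09)^(1/0.62) ≈ 10.2079.
y_gold = 10.2079^0.38 ≈ 2.4177, c_gold = y_gold − 0.09·k_gold ≈ 1.4990.
Gain: Δc = 1.4990 − 0.9100 ≈ 0.5890.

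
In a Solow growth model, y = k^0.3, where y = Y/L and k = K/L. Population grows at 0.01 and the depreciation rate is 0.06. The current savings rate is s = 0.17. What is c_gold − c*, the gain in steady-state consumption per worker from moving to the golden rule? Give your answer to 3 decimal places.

Δc ≈ 0.092

Capital per worker breaks even when investment replaces (n + δ)·k; here n + δ = 0.07.
Current steady state (s = 0.17): k* = (0.17/0.07)^(1/0.7) ≈ 3.5522, y* = 3.5522^0.3 ≈ 1.4627, c* = (1−0.17)·1.4627 ≈ 1.2140.
Setting f'(k) = n+δ gives 0.3·k^(0.3−1) = 0.07, hence k_gold = (0.3/0.07)^(1/0.7) ≈ 7.9963.
y_gold = 7.9963^0.3 ≈ 1.8658, c_gold = y_gold − 0.07·k_gold ≈ 1.3061.
Gain: Δc = 1.3061 − 1.2140 ≈ 0.0920.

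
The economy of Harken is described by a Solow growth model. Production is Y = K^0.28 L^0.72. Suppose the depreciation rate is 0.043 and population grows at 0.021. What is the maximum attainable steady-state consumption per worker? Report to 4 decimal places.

Capital per worker breaks even when investment replaces (n + δ)·k; here n + δ = 0.064.
Golden rule sets MPK = n+δ: 0.28·k^(0.28−1) = 0.064, so k_gold = (0.28/0.064)^(1/0.72) ≈ 7.7669.
y_gold = 7.7669^0.28 ≈ 1.7753.
c_gold = y_gold − (n+δ)·k_gold = 1.7753 − 0.064·7.7669 ≈ 1.2782.

c_gold ≈ 1.2782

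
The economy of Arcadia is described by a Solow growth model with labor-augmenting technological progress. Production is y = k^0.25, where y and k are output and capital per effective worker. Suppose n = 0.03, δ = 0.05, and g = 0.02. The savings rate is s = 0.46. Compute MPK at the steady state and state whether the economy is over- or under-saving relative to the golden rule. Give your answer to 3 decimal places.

Break-even investment rate: n + g + δ = 0.03 + 0.02 + 0.05 = 0.1.
Steady-state k*: s·k^0.25 = 0.1·k gives k* = (0.46/0.1)^(1/0.75) ≈ 7.6503.
MPK = 0.25·7.6503^(-0.75) ≈ 0.0543.
MPK < n+g+δ = 0.1, so the economy is dynamically inefficient (over-saving).

over-saving; MPK ≈ 0.054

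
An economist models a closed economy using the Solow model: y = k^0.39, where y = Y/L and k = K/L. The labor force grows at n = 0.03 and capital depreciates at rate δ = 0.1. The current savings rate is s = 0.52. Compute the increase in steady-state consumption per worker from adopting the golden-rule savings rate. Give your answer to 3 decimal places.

n + δ = 0.03 + 0.1 = 0.13.
Current steady state (s = 0.52): k* = (0.52/0.13)^(1/0.61) ≈ 9.7047, y* = 9.7047^0.39 ≈ 2.4262, c* = (1−0.52)·2.4262 ≈ 1.1646.
At the golden rule the marginal product of capital equals n+δ: 0.39·k^(0.39−1) = 0.13. Solving, k_gold = (0.39/0.13)^(1/0.61) ≈ 6.0557.
y_gold = 6.0557^0.39 ≈ 2.0186, c_gold = y_gold − 0.13·k_gold ≈ 1.2313.
Gain: Δc = 1.2313 − 1.1646 ≈ 0.0668.

Δc ≈ 0.067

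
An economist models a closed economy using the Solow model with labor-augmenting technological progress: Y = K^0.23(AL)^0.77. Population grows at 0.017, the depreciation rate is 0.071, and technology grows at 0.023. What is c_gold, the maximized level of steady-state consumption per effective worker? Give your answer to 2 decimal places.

c_gold ≈ 0.96

The effective depreciation rate is n + g + δ = 0.017 + 0.023 + 0.071 = 0.111.
At the golden rule the marginal product of capital equals n+g+δ: 0.23·k^(0.23−1) = 0.111. Solving, k_gold = (0.23/0.111)^(1/0.77) ≈ 2.5758.
y_gold = 2.5758^0.23 ≈ 1.2431.
c_gold = y_gold − (n+g+δ)·k_gold = 1.2431 − 0.111·2.5758 ≈ 0.9572.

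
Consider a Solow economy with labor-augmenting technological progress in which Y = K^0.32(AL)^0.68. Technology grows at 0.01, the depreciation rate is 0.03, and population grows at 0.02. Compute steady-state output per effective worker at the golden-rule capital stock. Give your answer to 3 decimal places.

y_gold ≈ 2.198

Break-even investment rate: n + g + δ = 0.02 + 0.01 + 0.03 = 0.06.
Maximizing c = f(k) − (n+g+δ)·k gives f'(k) = n+g+δ, i.e. 0.32·k^(0.32−1) = 0.06, so k_gold = (0.32/0.06)^(1/0.68) ≈ 11.7251.
Output: y_gold = k_gold^0.32 = 11.7251^0.32 ≈ 2.1985.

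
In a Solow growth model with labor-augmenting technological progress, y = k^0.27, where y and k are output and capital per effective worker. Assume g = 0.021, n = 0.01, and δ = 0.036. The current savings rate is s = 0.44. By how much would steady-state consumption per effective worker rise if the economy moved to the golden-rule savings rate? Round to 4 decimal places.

Δc ≈ 0.0990

Break-even investment rate: n + g + δ = 0.01 + 0.021 + 0.036 = 0.067.
Current steady state (s = 0.44): k* = (0.44/0.067)^(1/0.73) ≈ 13.1733, y* = 13.1733^0.27 ≈ 2.0059, c* = (1−0.44)·2.0059 ≈ 1.1233.
Golden rule sets MPK = n+g+δ: 0.27·k^(0.27−1) = 0.067, so k_gold = (0.27/0.067)^(1/0.73) ≈ 6.7478.
y_gold = 6.7478^0.27 ≈ 1.6745, c_gold = y_gold − 0.067·k_gold ≈ 1.2224.
Gain: Δc = 1.2224 − 1.1233 ≈ 0.0990.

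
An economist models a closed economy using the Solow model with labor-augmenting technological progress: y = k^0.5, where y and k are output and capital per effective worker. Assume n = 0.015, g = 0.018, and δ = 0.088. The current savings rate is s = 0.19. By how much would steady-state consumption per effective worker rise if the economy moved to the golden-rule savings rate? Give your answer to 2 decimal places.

The effective depreciation rate is n + g + δ = 0.015 + 0.018 + 0.088 = 0.121.
Current steady state (s = 0.19): k* = (0.19/0.121)^(1/0.5) ≈ 2.4657, y* = 2.4657^0.5 ≈ 1.5702, c* = (1−0.19)·1.5702 ≈ 1.2719.
Golden rule sets MPK = n+g+δ: 0.5·k^(0.5−1) = 0.121, so k_gold = (0.5/0.121)^(1/0.5) ≈ 17.0753.
y_gold = 17.0753^0.5 ≈ 4.1322, c_gold = y_gold − 0.121·k_gold ≈ 2.0661.
Gain: Δc = 2.0661 − 1.2719 ≈ 0.7942.

Δc ≈ 0.79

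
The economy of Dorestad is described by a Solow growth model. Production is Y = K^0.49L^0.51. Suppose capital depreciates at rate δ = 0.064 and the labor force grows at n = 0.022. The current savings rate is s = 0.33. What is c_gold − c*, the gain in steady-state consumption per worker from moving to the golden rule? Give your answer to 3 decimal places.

n + δ = 0.022 + 0.064 = 0.086.
Current steady state (s = 0.33): k* = (0.33/0.086)^(1/0.51) ≈ 13.9678, y* = 13.9678^0.49 ≈ 3.6401, c* = (1−0.33)·3.6401 ≈ 2.4389.
Golden rule sets MPK = n+δ: 0.49·k^(0.49−1) = 0.086, so k_gold = (0.49/0.086)^(1/0.51) ≈ 30.3222.
y_gold = 30.3222^0.49 ≈ 5.3218, c_gold = y_gold − 0.086·k_gold ≈ 2.7141.
Gain: Δc = 2.7141 − 2.4389 ≈ 0.2753.

Δc ≈ 0.275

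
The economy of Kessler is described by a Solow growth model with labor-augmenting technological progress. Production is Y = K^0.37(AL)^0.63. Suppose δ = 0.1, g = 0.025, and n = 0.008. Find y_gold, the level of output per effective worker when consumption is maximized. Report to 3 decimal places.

y_gold ≈ 1.824

n + g + δ = 0.008 + 0.025 + 0.1 = 0.133.
Maximizing c = f(k) − (n+g+δ)·k gives f'(k) = n+g+δ, i.e. 0.37·k^(0.37−1) = 0.133, so k_gold = (0.37/0.133)^(1/0.63) ≈ 5.0736.
Output: y_gold = k_gold^0.37 = 5.0736^0.37 ≈ 1.8238.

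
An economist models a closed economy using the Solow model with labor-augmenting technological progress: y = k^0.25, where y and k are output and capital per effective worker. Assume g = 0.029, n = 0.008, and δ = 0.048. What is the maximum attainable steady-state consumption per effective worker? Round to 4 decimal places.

c_gold ≈ 1.0746

Capital per effective worker breaks even when investment replaces (n + g + δ)·k; here n + g + δ = 0.085.
At the golden rule the marginal product of capital equals n+g+δ: 0.25·k^(0.25−1) = 0.085. Solving, k_gold = (0.25/0.085)^(1/0.75) ≈ 4.2140.
y_gold = 4.2140^0.25 ≈ 1.4328.
c_gold = y_gold − (n+g+δ)·k_gold = 1.4328 − 0.085·4.2140 ≈ 1.0746.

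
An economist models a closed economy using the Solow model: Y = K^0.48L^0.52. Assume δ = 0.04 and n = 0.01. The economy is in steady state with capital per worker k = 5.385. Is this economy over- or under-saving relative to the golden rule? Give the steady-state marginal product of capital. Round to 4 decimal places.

Break-even investment rate: n + δ = 0.01 + 0.04 = 0.05.
MPK = 0.48·k^(0.48−1) = 0.48·5.385^(-0.52) ≈ 0.2000.
MPK > 0.05, so the economy is dynamically efficient (under-saving).

under-saving; MPK ≈ 0.2000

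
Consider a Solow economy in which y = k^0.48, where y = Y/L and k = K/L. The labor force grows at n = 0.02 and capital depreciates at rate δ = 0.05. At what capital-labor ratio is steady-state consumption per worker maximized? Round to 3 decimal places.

k_gold ≈ 40.548

n + δ = 0.02 + 0.05 = 0.07.
Golden rule sets MPK = n+δ: 0.48·k^(0.48−1) = 0.07, so k_gold = (0.48/0.07)^(1/0.52) ≈ 40.5478.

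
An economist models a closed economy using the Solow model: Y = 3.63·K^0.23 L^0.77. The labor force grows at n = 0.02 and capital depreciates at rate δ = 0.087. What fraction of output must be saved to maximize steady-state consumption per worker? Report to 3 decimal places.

The effective depreciation rate is n + δ = 0.02 + 0.087 = 0.107.
At the golden rule MPK = n+δ, and in any Cobb-Douglas steady state s = (n+δ)·k/y = MPK·k/y = capital's share 0.23.

s_gold = 0.230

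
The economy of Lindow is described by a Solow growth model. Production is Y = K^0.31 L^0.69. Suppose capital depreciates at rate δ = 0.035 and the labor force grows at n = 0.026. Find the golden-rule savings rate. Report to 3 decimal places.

s_gold = 0.310

Break-even investment rate: n + δ = 0.026 + 0.035 = 0.061.
At the golden rule MPK = n+δ, and in any Cobb-Douglas steady state s = (n+δ)·k/y = MPK·k/y = capital's share 0.31.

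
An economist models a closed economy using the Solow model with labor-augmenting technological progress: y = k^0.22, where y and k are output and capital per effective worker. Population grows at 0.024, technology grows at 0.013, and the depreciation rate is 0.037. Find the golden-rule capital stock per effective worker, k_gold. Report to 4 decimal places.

The effective depreciation rate is n + g + δ = 0.024 + 0.013 + 0.037 = 0.074.
Maximizing c = f(k) − (n+g+δ)·k gives f'(k) = n+g+δ, i.e. 0.22·k^(0.22−1) = 0.074, so k_gold = (0.22/0.074)^(1/0.78) ≈ 4.0425.

k_gold ≈ 4.0425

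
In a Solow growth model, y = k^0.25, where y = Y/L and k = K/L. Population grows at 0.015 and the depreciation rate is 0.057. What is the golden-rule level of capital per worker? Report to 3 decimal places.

k_gold ≈ 5.258

Capital per worker breaks even when investment replaces (n + δ)·k; here n + δ = 0.072.
Golden rule sets MPK = n+δ: 0.25·k^(0.25−1) = 0.072, so k_gold = (0.25/0.072)^(1/0.75) ≈ 5.2579.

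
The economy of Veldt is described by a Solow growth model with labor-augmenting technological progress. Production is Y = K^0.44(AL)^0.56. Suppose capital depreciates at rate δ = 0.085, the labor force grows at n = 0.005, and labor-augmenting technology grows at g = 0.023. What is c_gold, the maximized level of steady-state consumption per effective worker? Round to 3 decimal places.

c_gold ≈ 1.629

Capital per effective worker breaks even when investment replaces (n + g + δ)·k; here n + g + δ = 0.113.
Maximizing c = f(k) − (n+g+δ)·k gives f'(k) = n+g+δ, i.e. 0.44·k^(0.44−1) = 0.113, so k_gold = (0.44/0.113)^(1/0.56) ≈ 11.3303.
y_gold = 11.3303^0.44 ≈ 2.9098.
c_gold = y_gold − (n+g+δ)·k_gold = 2.9098 − 0.113·11.3303 ≈ 1.6295.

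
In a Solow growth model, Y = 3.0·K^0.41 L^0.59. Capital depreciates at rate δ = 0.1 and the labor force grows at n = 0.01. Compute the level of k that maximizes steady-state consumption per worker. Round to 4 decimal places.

k_gold ≈ 59.8604

Break-even investment rate: n + δ = 0.01 + 0.1 = 0.11.
Golden rule sets MPK = n+δ: 0.41·3.0·k^(0.41−1) = 0.11, so k_gold = (0.41·3.0/0.11)^(1/0.59) ≈ 59.8604.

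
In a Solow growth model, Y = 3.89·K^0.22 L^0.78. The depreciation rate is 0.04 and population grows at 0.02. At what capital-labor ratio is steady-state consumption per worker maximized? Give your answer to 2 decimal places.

k_gold ≈ 30.18

n + δ = 0.02 + 0.04 = 0.06.
Golden rule sets MPK = n+δ: 0.22·3.89·k^(0.22−1) = 0.06, so k_gold = (0.22·3.89/0.06)^(1/0.78) ≈ 30.1836.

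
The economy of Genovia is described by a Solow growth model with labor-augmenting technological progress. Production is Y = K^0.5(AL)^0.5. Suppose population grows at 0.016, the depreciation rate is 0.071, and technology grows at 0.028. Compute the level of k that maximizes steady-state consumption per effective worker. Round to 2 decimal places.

k_gold ≈ 18.90

n + g + δ = 0.016 + 0.028 + 0.071 = 0.115.
Maximizing c = f(k) − (n+g+δ)·k gives f'(k) = n+g+δ, i.e. 0.5·k^(0.5−1) = 0.115, so k_gold = (0.5/0.115)^(1/0.5) ≈ 18.9036.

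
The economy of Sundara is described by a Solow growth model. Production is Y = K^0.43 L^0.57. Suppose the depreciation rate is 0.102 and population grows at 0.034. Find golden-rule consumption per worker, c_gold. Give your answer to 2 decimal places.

n + δ = 0.034 + 0.102 = 0.136.
Setting f'(k) = n+δ gives 0.43·k^(0.43−1) = 0.136, hence k_gold = (0.43/0.136)^(1/0.57) ≈ 7.5348.
y_gold = 7.5348^0.43 ≈ 2.3831.
c_gold = y_gold − (n+δ)·k_gold = 2.3831 − 0.136·7.5348 ≈ 1.3584.

c_gold ≈ 1.36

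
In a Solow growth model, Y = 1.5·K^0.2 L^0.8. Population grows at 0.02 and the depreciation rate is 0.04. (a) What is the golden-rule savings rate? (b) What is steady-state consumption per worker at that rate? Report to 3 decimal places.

(a) s_gold = 0.200; (b) c_gold ≈ 1.794

n + δ = 0.02 + 0.04 = 0.06.
For Cobb-Douglas, s_gold equals capital's share: s_gold = 0.2.
Maximizing c = f(k) − (n+δ)·k gives f'(k) = n+δ, i.e. 0.2·1.5·k^(0.2−1) = 0.06, so k_gold = (0.2·1.5/0.06)^(1/0.8) ≈ 7.4767.
y_gold = 1.5·7.4767^0.2 ≈ 2.2430; c_gold = (1−0.2)·y_gold ≈ 1.7944.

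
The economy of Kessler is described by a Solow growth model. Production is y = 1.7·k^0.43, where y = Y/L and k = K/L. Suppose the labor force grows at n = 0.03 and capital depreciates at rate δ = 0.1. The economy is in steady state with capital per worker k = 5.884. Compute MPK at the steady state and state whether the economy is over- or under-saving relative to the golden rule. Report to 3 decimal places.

Break-even investment rate: n + δ = 0.03 + 0.1 = 0.13.
MPK = 0.43·1.7·k^(0.43−1) = 0.43·1.7·5.884^(-0.57) ≈ 0.2662.
MPK > 0.13, so the economy is dynamically efficient (under-saving).

under-saving; MPK ≈ 0.266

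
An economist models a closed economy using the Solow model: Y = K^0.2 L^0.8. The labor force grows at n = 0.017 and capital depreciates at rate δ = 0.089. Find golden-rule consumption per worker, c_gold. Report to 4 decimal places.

The effective depreciation rate is n + δ = 0.017 + 0.089 = 0.106.
Maximizing c = f(k) − (n+δ)·k gives f'(k) = n+δ, i.e. 0.2·k^(0.2−1) = 0.106, so k_gold = (0.2/0.106)^(1/0.8) ≈ 2.2113.
y_gold = 2.2113^0.2 ≈ 1.1720.
c_gold = y_gold − (n+δ)·k_gold = 1.1720 − 0.106·2.2113 ≈ 0.9376.

c_gold ≈ 0.9376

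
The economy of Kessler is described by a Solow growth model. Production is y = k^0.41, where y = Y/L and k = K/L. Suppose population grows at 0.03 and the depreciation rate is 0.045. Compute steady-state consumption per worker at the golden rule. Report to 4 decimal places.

n + δ = 0.03 + 0.045 = 0.075.
Maximizing c = f(k) − (n+δ)·k gives f'(k) = n+δ, i.e. 0.41·k^(0.41−1) = 0.075, so k_gold = (0.41/0.075)^(1/0.59) ≈ 17.7982.
y_gold = 17.7982^0.41 ≈ 3.2558.
c_gold = y_gold − (n+δ)·k_gold = 3.2558 − 0.075·17.7982 ≈ 1.9209.

c_gold ≈ 1.9209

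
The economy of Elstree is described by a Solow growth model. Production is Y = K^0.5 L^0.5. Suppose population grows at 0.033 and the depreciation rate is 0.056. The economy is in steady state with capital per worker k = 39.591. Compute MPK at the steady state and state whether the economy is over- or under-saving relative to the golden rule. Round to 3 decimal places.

over-saving; MPK ≈ 0.079

Capital per worker breaks even when investment replaces (n + δ)·k; here n + δ = 0.089.
MPK = 0.5·k^(0.5−1) = 0.5·39.591^(-0.5) ≈ 0.0795.
MPK < 0.089, so the economy is dynamically inefficient (over-saving).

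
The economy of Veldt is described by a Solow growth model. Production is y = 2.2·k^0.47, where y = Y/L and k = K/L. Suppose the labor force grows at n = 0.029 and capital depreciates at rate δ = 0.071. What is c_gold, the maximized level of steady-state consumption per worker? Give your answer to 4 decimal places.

c_gold ≈ 9.2548

Break-even investment rate: n + δ = 0.029 + 0.071 = 0.1.
Golden rule sets MPK = n+δ: 0.47·2.2·k^(0.47−1) = 0.1, so k_gold = (0.47·2.2/0.1)^(1/0.53) ≈ 82.0710.
y_gold = 2.2·82.0710^0.47 ≈ 17.4619.
c_gold = y_gold − (n+δ)·k_gold = 17.4619 − 0.1·82.0710 ≈ 9.2548.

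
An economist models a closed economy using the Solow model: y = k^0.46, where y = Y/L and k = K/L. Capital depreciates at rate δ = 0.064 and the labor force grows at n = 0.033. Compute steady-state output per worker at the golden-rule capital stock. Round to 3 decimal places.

n + δ = 0.033 + 0.064 = 0.097.
Maximizing c = f(k) − (n+δ)·k gives f'(k) = n+δ, i.e. 0.46·k^(0.46−1) = 0.097, so k_gold = (0.46/0.097)^(1/0.54) ≈ 17.8577.
Output: y_gold = k_gold^0.46 = 17.8577^0.46 ≈ 3.7657.

y_gold ≈ 3.766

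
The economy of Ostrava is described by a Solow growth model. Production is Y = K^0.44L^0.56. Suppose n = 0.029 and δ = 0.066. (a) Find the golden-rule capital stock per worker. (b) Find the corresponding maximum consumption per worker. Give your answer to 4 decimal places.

(a) k_gold ≈ 15.4455; (b) c_gold ≈ 1.8675

Break-even investment rate: n + δ = 0.029 + 0.066 = 0.095.
Setting f'(k) = n+δ gives 0.44·k^(0.44−1) = 0.095, hence k_gold = (0.44/0.095)^(1/0.56) ≈ 15.4455.
y_gold = 15.4455^0.44 ≈ 3.3348; c_gold = y_gold − 0.095·k_gold ≈ 1.8675.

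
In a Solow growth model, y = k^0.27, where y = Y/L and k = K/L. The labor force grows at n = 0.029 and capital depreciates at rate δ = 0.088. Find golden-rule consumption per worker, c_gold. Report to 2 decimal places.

Break-even investment rate: n + δ = 0.029 + 0.088 = 0.117.
Setting f'(k) = n+δ gives 0.27·k^(0.27−1) = 0.117, hence k_gold = (0.27/0.117)^(1/0.73) ≈ 3.1442.
y_gold = 3.1442^0.27 ≈ 1.3625.
c_gold = y_gold − (n+δ)·k_gold = 1.3625 − 0.117·3.1442 ≈ 0.9946.

c_gold ≈ 0.99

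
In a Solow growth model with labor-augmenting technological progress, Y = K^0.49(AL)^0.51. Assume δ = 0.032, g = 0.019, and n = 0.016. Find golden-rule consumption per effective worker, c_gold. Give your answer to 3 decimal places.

c_gold ≈ 3.450

Capital per effective worker breaks even when investment replaces (n + g + δ)·k; here n + g + δ = 0.067.
Golden rule sets MPK = n+g+δ: 0.49·k^(0.49−1) = 0.067, so k_gold = (0.49/0.067)^(1/0.51) ≈ 49.4715.
y_gold = 49.4715^0.49 ≈ 6.7645.
c_gold = y_gold − (n+g+δ)·k_gold = 6.7645 − 0.067·49.4715 ≈ 3.4499.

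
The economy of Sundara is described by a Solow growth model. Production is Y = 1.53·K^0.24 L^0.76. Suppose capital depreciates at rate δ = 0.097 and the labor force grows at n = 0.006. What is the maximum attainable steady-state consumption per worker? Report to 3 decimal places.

The effective depreciation rate is n + δ = 0.006 + 0.097 = 0.103.
At the golden rule the marginal product of capital equals n+δ: 0.24·1.53·k^(0.24−1) = 0.103. Solving, k_gold = (0.24·1.53/0.103)^(1/0.76) ≈ 5.3260.
y_gold = 1.53·5.3260^0.24 ≈ 2.2857.
c_gold = y_gold − (n+δ)·k_gold = 2.2857 − 0.103·5.3260 ≈ 1.7372.

c_gold ≈ 1.737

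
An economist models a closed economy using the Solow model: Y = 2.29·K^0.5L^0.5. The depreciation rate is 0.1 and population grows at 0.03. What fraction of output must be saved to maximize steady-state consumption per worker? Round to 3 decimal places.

s_gold = 0.500

The effective depreciation rate is n + δ = 0.03 + 0.1 = 0.13.
At the golden rule MPK = n+δ, and in any Cobb-Douglas steady state s = (n+δ)·k/y = MPK·k/y = capital's share 0.5.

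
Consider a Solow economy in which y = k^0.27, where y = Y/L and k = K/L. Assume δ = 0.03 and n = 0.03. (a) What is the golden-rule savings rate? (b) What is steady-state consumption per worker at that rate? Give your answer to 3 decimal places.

n + δ = 0.03 + 0.03 = 0.06.
For Cobb-Douglas, s_gold equals capital's share: s_gold = 0.27.
Golden rule sets MPK = n+δ: 0.27·k^(0.27−1) = 0.06, so k_gold = (0.27/0.06)^(1/0.73) ≈ 7.8490.
y_gold = 7.8490^0.27 ≈ 1.7442; c_gold = (1−0.27)·y_gold ≈ 1.2733.

(a) s_gold = 0.270; (b) c_gold ≈ 1.273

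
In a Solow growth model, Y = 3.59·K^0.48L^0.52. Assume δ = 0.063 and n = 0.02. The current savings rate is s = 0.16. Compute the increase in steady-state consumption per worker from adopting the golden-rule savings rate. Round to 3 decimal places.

Capital per worker breaks even when investment replaces (n + δ)·k; here n + δ = 0.083.
Current steady state (s = 0.16): k* = (0.16·3.59/0.083)^(1/0.52) ≈ 41.2712, y* = 3.59·41.2712^0.48 ≈ 21.4094, c* = (1−0.16)·21.4094 ≈ 17.9839.
Maximizing c = f(k) − (n+δ)·k gives f'(k) = n+δ, i.e. 0.48·3.59·k^(0.48−1) = 0.083, so k_gold = (0.48·3.59/0.083)^(1/0.52) ≈ 341.3404.
y_gold = 3.59·341.3404^0.48 ≈ 59.0234, c_gold = y_gold − 0.083·k_gold ≈ 30.6922.
Gain: Δc = 30.6922 − 17.9839 ≈ 12.7083.

Δc ≈ 12.708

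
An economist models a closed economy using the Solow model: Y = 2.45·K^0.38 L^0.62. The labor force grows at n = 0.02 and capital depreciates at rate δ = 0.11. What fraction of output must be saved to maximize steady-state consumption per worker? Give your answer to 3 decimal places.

Break-even investment rate: n + δ = 0.02 + 0.11 = 0.13.
At the golden rule MPK = n+δ, and in any Cobb-Douglas steady state s = (n+δ)·k/y = MPK·k/y = capital's share 0.38.

s_gold = 0.380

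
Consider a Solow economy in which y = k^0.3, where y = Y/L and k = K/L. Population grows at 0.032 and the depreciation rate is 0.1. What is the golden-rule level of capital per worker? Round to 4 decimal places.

Break-even investment rate: n + δ = 0.032 + 0.1 = 0.132.
Maximizing c = f(k) − (n+δ)·k gives f'(k) = n+δ, i.e. 0.3·k^(0.3−1) = 0.132, so k_gold = (0.3/0.132)^(1/0.7) ≈ 3.2311.

k_gold ≈ 3.2311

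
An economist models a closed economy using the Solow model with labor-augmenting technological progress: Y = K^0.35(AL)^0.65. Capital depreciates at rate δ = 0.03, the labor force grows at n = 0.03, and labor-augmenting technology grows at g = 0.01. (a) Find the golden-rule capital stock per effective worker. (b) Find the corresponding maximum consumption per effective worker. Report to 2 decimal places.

(a) k_gold ≈ 11.89; (b) c_gold ≈ 1.55

Capital per effective worker breaks even when investment replaces (n + g + δ)·k; here n + g + δ = 0.07.
Golden rule sets MPK = n+g+δ: 0.35·k^(0.35−1) = 0.07, so k_gold = (0.35/0.07)^(1/0.65) ≈ 11.8943.
y_gold = 11.8943^0.35 ≈ 2.3789; c_gold = y_gold − 0.07·k_gold ≈ 1.5463.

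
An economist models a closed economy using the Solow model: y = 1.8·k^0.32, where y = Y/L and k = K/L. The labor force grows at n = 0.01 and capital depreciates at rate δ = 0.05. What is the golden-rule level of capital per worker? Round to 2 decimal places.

k_gold ≈ 27.83

The effective depreciation rate is n + δ = 0.01 + 0.05 = 0.06.
Golden rule sets MPK = n+δ: 0.32·1.8·k^(0.32−1) = 0.06, so k_gold = (0.32·1.8/0.06)^(1/0.68) ≈ 27.8302.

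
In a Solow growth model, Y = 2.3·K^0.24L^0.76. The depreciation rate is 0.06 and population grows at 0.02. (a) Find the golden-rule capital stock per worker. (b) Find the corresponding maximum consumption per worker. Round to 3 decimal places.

(a) k_gold ≈ 12.698; (b) c_gold ≈ 3.217

Break-even investment rate: n + δ = 0.02 + 0.06 = 0.08.
At the golden rule the marginal product of capital equals n+δ: 0.24·2.3·k^(0.24−1) = 0.08. Solving, k_gold = (0.24·2.3/0.08)^(1/0.76) ≈ 12.6984.
y_gold = 2.3·12.6984^0.24 ≈ 4.2328; c_gold = y_gold − 0.08·k_gold ≈ 3.2169.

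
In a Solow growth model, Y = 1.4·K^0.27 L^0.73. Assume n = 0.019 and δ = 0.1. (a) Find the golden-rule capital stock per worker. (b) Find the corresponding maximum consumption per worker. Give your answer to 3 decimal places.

(a) k_gold ≈ 4.871; (b) c_gold ≈ 1.567

n + δ = 0.019 + 0.1 = 0.119.
Maximizing c = f(k) − (n+δ)·k gives f'(k) = n+δ, i.e. 0.27·1.4·k^(0.27−1) = 0.119, so k_gold = (0.27·1.4/0.119)^(1/0.73) ≈ 4.8707.
y_gold = 1.4·4.8707^0.27 ≈ 2.1467; c_gold = y_gold − 0.119·k_gold ≈ 1.5671.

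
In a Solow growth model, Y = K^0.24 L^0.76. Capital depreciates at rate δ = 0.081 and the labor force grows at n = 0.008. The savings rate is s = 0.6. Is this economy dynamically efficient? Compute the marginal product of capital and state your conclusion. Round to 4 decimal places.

dynamically inefficient; MPK ≈ 0.0356

n + δ = 0.008 + 0.081 = 0.089.
Steady-state k*: s·k^0.24 = 0.089·k gives k* = (0.6/0.089)^(1/0.76) ≈ 12.3162.
MPK = 0.24·12.3162^(-0.76) ≈ 0.0356.
MPK < n+δ = 0.089, so the economy is dynamically inefficient (over-saving).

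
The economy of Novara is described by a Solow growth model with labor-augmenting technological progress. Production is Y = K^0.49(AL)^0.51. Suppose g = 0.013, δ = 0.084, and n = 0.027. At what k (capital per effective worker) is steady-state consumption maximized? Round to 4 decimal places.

n + g + δ = 0.027 + 0.013 + 0.084 = 0.124.
Setting f'(k) = n+g+δ gives 0.49·k^(0.49−1) = 0.124, hence k_gold = (0.49/0.124)^(1/0.51) ≈ 14.7961.

k_gold ≈ 14.7961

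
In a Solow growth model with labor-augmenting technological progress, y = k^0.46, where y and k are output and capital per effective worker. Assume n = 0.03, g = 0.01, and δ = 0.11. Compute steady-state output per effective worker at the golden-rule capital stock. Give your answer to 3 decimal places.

y_gold ≈ 2.598

Capital per effective worker breaks even when investment replaces (n + g + δ)·k; here n + g + δ = 0.15.
Setting f'(k) = n+g+δ gives 0.46·k^(0.46−1) = 0.15, hence k_gold = (0.46/0.15)^(1/0.54) ≈ 7.9659.
Output: y_gold = k_gold^0.46 = 7.9659^0.46 ≈ 2.5976.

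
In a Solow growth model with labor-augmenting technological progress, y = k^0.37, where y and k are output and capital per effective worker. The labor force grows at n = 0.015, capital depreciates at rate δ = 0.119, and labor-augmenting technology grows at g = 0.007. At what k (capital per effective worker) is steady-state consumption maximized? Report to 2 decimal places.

The effective depreciation rate is n + g + δ = 0.015 + 0.007 + 0.119 = 0.141.
Golden rule sets MPK = n+g+δ: 0.37·k^(0.37−1) = 0.141, so k_gold = (0.37/0.141)^(1/0.63) ≈ 4.6244.

k_gold ≈ 4.62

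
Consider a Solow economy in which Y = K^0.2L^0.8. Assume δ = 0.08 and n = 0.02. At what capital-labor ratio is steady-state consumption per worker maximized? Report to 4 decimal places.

Capital per worker breaks even when investment replaces (n + δ)·k; here n + δ = 0.1.
Golden rule sets MPK = n+δ: 0.2·k^(0.2−1) = 0.1, so k_gold = (0.2/0.1)^(1/0.8) ≈ 2.3784.

k_gold ≈ 2.3784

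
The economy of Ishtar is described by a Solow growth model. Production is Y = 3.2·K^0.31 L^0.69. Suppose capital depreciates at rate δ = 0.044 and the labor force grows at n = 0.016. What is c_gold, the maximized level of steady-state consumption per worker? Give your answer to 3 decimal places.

n + δ = 0.016 + 0.044 = 0.06.
At the golden rule the marginal product of capital equals n+δ: 0.31·3.2·k^(0.31−1) = 0.06. Solving, k_gold = (0.31·3.2/0.06)^(1/0.69) ≈ 58.3096.
y_gold = 3.2·58.3096^0.31 ≈ 11.2857.
c_gold = y_gold − (n+δ)·k_gold = 11.2857 − 0.06·58.3096 ≈ 7.7871.

c_gold ≈ 7.787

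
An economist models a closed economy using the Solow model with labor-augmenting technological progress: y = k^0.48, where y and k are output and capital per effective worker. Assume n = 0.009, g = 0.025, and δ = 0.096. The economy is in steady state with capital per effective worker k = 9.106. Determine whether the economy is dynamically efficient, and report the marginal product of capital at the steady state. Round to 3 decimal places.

dynamically efficient; MPK ≈ 0.152

n + g + δ = 0.009 + 0.025 + 0.096 = 0.13.
MPK = 0.48·k^(0.48−1) = 0.48·9.106^(-0.52) ≈ 0.1522.
MPK > 0.13, so the economy is dynamically efficient (under-saving).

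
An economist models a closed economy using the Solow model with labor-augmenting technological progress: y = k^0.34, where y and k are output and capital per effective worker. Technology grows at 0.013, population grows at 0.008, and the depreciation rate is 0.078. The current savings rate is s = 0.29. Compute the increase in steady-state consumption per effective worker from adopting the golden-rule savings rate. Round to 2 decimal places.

Δc ≈ 0.01

The effective depreciation rate is n + g + δ = 0.008 + 0.013 + 0.078 = 0.099.
Current steady state (s = 0.29): k* = (0.29/0.099)^(1/0.66) ≈ 5.0958, y* = 5.0958^0.34 ≈ 1.7396, c* = (1−0.29)·1.7396 ≈ 1.2351.
Maximizing c = f(k) − (n+g+δ)·k gives f'(k) = n+g+δ, i.e. 0.34·k^(0.34−1) = 0.099, so k_gold = (0.34/0.099)^(1/0.66) ≈ 6.4846.
y_gold = 6.4846^0.34 ≈ 1.8882, c_gold = y_gold − 0.099·k_gold ≈ 1.2462.
Gain: Δc = 1.2462 − 1.2351 ≈ 0.0111.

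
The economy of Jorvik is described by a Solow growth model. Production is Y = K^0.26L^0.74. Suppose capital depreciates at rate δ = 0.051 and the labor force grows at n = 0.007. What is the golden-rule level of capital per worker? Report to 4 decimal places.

k_gold ≈ 7.5939

Capital per worker breaks even when investment replaces (n + δ)·k; here n + δ = 0.058.
Golden rule sets MPK = n+δ: 0.26·k^(0.26−1) = 0.058, so k_gold = (0.26/0.058)^(1/0.74) ≈ 7.5939.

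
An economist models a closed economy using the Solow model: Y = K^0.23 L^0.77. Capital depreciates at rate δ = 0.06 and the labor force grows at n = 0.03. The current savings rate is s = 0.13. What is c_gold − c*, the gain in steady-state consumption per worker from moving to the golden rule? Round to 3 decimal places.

Δc ≈ 0.048

n + δ = 0.03 + 0.06 = 0.09.
Current steady state (s = 0.13): k* = (0.13/0.09)^(1/0.77) ≈ 1.6121, y* = 1.6121^0.23 ≈ 1.1161, c* = (1−0.13)·1.1161 ≈ 0.9710.
At the golden rule the marginal product of capital equals n+δ: 0.23·k^(0.23−1) = 0.09. Solving, k_gold = (0.23/0.09)^(1/0.77) ≈ 3.3822.
y_gold = 3.3822^0.23 ≈ 1.3235, c_gold = y_gold − 0.09·k_gold ≈ 1.0191.
Gain: Δc = 1.0191 − 0.9710 ≈ 0.0481.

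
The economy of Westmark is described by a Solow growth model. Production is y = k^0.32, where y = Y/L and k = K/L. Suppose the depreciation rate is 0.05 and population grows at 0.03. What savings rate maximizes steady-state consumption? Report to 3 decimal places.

The effective depreciation rate is n + δ = 0.03 + 0.05 = 0.08.
At the golden rule MPK = n+δ, and in any Cobb-Douglas steady state s = (n+δ)·k/y = MPK·k/y = capital's share 0.32.

s_gold = 0.320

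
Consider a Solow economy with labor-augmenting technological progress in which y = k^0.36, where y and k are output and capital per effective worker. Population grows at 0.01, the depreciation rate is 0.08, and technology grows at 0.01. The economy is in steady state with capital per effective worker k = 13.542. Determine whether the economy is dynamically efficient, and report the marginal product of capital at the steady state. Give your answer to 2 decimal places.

Break-even investment rate: n + g + δ = 0.01 + 0.01 + 0.08 = 0.1.
MPK = 0.36·k^(0.36−1) = 0.36·13.542^(-0.64) ≈ 0.0679.
MPK < 0.1, so the economy is dynamically inefficient (over-saving).

dynamically inefficient; MPK ≈ 0.07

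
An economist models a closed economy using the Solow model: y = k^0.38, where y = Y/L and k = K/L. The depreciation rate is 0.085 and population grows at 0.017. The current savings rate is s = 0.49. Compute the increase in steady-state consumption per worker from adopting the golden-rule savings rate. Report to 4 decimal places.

Δc ≈ 0.0538

Capital per worker breaks even when investment replaces (n + δ)·k; here n + δ = 0.102.
Current steady state (s = 0.49): k* = (0.49/0.102)^(1/0.62) ≈ 12.5704, y* = 12.5704^0.38 ≈ 2.6167, c* = (1−0.49)·2.6167 ≈ 1.3345.
Golden rule sets MPK = n+δ: 0.38·k^(0.38−1) = 0.102, so k_gold = (0.38/0.102)^(1/0.62) ≈ 8.3419.
y_gold = 8.3419^0.38 ≈ 2.2391, c_gold = y_gold − 0.102·k_gold ≈ 1.3883.
Gain: Δc = 1.3883 − 1.3345 ≈ 0.0538.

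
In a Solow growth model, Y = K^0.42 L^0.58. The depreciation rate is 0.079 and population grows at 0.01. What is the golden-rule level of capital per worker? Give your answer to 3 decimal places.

k_gold ≈ 14.515

Capital per worker breaks even when investment replaces (n + δ)·k; here n + δ = 0.089.
Golden rule sets MPK = n+δ: 0.42·k^(0.42−1) = 0.089, so k_gold = (0.42/0.089)^(1/0.58) ≈ 14.5153.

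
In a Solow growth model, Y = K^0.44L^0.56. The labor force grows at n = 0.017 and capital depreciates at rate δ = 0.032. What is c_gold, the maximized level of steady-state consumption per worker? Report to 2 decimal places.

Break-even investment rate: n + δ = 0.017 + 0.032 = 0.049.
At the golden rule the marginal product of capital equals n+δ: 0.44·k^(0.44−1) = 0.049. Solving, k_gold = (0.44/0.049)^(1/0.56) ≈ 50.3783.
y_gold = 50.3783^0.44 ≈ 5.6103.
c_gold = y_gold − (n+δ)·k_gold = 5.6103 − 0.049·50.3783 ≈ 3.1418.

c_gold ≈ 3.14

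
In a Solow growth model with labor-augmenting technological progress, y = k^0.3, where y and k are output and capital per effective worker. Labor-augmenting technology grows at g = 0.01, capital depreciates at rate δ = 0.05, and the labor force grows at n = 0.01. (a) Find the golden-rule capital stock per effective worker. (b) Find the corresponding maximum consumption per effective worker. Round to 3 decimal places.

n + g + δ = 0.01 + 0.01 + 0.05 = 0.07.
Setting f'(k) = n+g+δ gives 0.3·k^(0.3−1) = 0.07, hence k_gold = (0.3/0.07)^(1/0.7) ≈ 7.9963.
y_gold = 7.9963^0.3 ≈ 1.8658; c_gold = y_gold − 0.07·k_gold ≈ 1.3061.

(a) k_gold ≈ 7.996; (b) c_gold ≈ 1.306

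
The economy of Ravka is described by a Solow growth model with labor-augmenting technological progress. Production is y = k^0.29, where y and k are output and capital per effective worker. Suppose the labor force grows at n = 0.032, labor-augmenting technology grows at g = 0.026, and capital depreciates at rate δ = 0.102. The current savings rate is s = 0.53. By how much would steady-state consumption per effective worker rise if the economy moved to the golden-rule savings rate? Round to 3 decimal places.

Δc ≈ 0.139

Break-even investment rate: n + g + δ = 0.032 + 0.026 + 0.102 = 0.16.
Current steady state (s = 0.53): k* = (0.53/0.16)^(1/0.71) ≈ 5.4027, y* = 5.4027^0.29 ≈ 1.6310, c* = (1−0.53)·1.6310 ≈ 0.7666.
Maximizing c = f(k) − (n+g+δ)·k gives f'(k) = n+g+δ, i.e. 0.29·k^(0.29−1) = 0.16, so k_gold = (0.29/0.16)^(1/0.71) ≈ 2.3109.
y_gold = 2.3109^0.29 ≈ 1.2750, c_gold = y_gold − 0.16·k_gold ≈ 0.9052.
Gain: Δc = 0.9052 − 0.7666 ≈ 0.1386.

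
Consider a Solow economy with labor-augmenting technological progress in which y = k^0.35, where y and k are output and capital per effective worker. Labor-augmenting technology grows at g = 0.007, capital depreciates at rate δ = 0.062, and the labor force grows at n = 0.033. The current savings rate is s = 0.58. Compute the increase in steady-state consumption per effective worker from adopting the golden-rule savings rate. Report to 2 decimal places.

Δc ≈ 0.19

The effective depreciation rate is n + g + δ = 0.033 + 0.007 + 0.062 = 0.102.
Current steady state (s = 0.58): k* = (0.58/0.102)^(1/0.65) ≈ 14.4968, y* = 14.4968^0.35 ≈ 2.5494, c* = (1−0.58)·2.5494 ≈ 1.0708.
At the golden rule the marginal product of capital equals n+g+δ: 0.35·k^(0.35−1) = 0.102. Solving, k_gold = (0.35/0.102)^(1/0.65) ≈ 6.6649.
y_gold = 6.6649^0.35 ≈ 1.9424, c_gold = y_gold − 0.102·k_gold ≈ 1.2625.
Gain: Δc = 1.2625 − 1.0708 ≈ 0.1918.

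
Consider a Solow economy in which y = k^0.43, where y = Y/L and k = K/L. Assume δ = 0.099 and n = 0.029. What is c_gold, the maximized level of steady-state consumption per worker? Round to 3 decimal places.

c_gold ≈ 1.422

Break-even investment rate: n + δ = 0.029 + 0.099 = 0.128.
Maximizing c = f(k) − (n+δ)·k gives f'(k) = n+δ, i.e. 0.43·k^(0.43−1) = 0.128, so k_gold = (0.43/0.128)^(1/0.57) ≈ 8.3803.
y_gold = 8.3803^0.43 ≈ 2.4946.
c_gold = y_gold − (n+δ)·k_gold = 2.4946 − 0.128·8.3803 ≈ 1.4219.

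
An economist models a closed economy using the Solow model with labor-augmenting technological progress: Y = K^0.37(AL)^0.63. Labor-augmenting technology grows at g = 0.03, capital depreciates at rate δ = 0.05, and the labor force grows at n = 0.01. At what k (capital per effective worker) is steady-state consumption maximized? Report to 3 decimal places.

k_gold ≈ 9.431

n + g + δ = 0.01 + 0.03 + 0.05 = 0.09.
At the golden rule the marginal product of capital equals n+g+δ: 0.37·k^(0.37−1) = 0.09. Solving, k_gold = (0.37/0.09)^(1/0.63) ≈ 9.4306.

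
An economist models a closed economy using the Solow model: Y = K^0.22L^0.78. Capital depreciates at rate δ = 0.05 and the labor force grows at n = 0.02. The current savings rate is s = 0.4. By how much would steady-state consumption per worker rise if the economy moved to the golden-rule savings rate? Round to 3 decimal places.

Δc ≈ 0.096

n + δ = 0.02 + 0.05 = 0.07.
Current steady state (s = 0.4): k* = (0.4/0.07)^(1/0.78) ≈ 9.3425, y* = 9.3425^0.22 ≈ 1.6349, c* = (1−0.4)·1.6349 ≈ 0.9810.
Setting f'(k) = n+δ gives 0.22·k^(0.22−1) = 0.07, hence k_gold = (0.22/0.07)^(1/0.78) ≈ 4.3411.
y_gold = 4.3411^0.22 ≈ 1.3812, c_gold = y_gold − 0.07·k_gold ≈ 1.0774.
Gain: Δc = 1.0774 − 0.9810 ≈ 0.0964.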